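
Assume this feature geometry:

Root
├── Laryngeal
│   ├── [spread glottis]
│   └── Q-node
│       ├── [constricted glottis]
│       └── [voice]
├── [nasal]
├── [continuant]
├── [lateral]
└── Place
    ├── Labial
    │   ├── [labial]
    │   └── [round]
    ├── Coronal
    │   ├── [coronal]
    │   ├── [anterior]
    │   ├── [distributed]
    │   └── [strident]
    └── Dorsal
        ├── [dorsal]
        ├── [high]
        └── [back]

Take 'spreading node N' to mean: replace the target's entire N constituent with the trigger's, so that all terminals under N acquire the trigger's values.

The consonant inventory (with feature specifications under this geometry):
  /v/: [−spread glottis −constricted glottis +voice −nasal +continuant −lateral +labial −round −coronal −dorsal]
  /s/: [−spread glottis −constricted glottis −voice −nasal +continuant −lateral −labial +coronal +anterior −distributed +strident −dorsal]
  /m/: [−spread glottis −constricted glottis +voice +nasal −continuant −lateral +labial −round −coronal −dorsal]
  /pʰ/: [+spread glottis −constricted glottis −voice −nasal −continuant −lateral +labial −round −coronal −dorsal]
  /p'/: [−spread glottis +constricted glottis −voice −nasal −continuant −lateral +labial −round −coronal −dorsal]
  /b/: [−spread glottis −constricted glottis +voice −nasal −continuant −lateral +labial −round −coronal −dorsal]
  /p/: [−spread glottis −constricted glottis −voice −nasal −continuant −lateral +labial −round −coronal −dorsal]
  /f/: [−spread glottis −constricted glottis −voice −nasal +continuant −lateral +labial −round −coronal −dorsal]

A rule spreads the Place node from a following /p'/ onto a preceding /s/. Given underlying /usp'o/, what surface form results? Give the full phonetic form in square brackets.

The Place node dominates the terminals [labial], [round], [coronal], [anterior], [distributed], [strident], [dorsal], [high], [back].
The target acquires /p'/'s values for everything under Place — [+labial], [−round], [−coronal], [−dorsal] — while keeping its own [spread glottis], [constricted glottis], [voice], ….
The resulting bundle matches /f/ in the inventory; substituting it for /s/ gives [ufp'o].

[ufp'o]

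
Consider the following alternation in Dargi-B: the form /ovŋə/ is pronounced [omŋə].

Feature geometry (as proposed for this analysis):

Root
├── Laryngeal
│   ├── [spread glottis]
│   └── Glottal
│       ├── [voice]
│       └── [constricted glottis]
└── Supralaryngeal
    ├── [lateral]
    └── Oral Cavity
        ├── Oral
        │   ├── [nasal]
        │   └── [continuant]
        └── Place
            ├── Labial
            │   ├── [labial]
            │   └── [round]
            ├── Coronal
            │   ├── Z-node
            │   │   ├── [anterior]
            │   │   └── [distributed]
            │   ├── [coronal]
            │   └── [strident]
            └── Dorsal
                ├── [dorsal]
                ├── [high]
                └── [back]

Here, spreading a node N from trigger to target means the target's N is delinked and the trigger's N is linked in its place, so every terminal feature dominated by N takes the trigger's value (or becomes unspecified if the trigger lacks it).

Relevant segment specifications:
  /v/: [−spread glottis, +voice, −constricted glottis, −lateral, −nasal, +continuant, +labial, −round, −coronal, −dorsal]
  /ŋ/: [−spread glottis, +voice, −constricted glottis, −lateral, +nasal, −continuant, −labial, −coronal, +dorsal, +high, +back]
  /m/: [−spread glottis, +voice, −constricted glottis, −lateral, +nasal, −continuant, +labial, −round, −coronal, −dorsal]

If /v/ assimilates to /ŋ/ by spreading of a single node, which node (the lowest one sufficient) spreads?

Comparing /v/ with its surface form [m], the features that change are [nasal], [continuant].
These terminals are all dominated by Oral, and no proper subconstituent of Oral covers them all; Oral is their lowest common ancestor.
Spreading Oral from /ŋ/ overwrites each of those terminals with /ŋ/'s values, yielding exactly [m].
[labial], [dorsal] — on which /ŋ/ differs from /v/ — are unchanged, so neither Oral Cavity nor anything higher can have spread; the constituent is no larger than Oral.

Oral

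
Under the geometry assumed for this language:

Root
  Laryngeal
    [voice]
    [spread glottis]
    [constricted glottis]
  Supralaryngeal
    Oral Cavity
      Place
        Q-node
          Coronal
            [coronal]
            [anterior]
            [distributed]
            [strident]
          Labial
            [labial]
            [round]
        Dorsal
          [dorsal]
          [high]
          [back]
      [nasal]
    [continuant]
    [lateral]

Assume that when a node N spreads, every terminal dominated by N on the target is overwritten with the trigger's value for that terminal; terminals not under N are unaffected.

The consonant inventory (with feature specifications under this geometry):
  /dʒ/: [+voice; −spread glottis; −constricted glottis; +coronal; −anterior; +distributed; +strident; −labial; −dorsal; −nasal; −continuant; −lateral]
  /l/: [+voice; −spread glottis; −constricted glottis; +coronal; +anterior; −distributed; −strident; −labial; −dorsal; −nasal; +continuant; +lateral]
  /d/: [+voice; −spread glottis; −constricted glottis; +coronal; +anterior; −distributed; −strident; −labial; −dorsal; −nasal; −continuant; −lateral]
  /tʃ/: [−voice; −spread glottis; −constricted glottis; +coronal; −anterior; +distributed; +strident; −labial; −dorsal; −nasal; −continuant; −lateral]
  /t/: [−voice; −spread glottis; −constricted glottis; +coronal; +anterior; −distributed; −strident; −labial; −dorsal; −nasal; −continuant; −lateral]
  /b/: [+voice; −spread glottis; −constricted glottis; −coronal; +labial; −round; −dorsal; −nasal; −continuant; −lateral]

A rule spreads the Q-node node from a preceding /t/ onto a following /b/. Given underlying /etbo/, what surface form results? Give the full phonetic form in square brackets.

The Q-node node dominates the terminals [coronal], [anterior], [distributed], [strident], [labial], [round].
The target acquires /t/'s values for everything under Q-node — [+coronal], [+anterior], [−distributed], [−strident], [−labial] — while keeping its own [voice], [spread glottis], [constricted glottis], ….
Among the inventory, only /d/ has exactly this specification, giving the surface form [etdo].

[etdo]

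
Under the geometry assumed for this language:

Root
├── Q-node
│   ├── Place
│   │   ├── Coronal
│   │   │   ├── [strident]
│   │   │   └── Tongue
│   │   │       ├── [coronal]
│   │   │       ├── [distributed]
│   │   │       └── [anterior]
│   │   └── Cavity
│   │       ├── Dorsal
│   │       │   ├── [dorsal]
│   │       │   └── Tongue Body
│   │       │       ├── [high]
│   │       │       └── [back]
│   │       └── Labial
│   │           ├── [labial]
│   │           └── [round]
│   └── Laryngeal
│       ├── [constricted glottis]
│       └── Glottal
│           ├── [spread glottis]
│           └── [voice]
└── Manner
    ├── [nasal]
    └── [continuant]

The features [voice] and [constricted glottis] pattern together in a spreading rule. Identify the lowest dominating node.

Laryngeal

[voice] is immediately dominated by Glottal.
[constricted glottis] is immediately dominated by Laryngeal.
The lowest node appearing on every path is Laryngeal; each proper daughter of Laryngeal fails to dominate at least one of the listed features.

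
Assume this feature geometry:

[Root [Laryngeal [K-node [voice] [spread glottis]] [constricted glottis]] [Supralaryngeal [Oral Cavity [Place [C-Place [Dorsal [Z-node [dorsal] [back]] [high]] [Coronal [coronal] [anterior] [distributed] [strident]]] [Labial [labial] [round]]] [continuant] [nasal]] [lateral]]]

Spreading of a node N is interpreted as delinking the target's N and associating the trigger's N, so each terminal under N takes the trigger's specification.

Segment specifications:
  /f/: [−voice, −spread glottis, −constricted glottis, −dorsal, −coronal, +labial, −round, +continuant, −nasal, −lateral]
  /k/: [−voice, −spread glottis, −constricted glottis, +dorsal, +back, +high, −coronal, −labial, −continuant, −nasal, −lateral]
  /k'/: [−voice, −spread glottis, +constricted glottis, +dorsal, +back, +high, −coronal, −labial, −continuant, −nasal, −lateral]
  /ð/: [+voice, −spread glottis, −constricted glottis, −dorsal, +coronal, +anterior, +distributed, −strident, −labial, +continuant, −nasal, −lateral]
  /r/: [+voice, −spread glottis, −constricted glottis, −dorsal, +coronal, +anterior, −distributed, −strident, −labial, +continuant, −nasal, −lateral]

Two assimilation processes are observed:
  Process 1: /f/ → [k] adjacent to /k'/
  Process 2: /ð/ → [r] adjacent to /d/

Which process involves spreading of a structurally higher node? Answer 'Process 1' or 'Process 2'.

Process 1

Process 1 alters [continuant], [labial], [round], [dorsal], [high], [back]; the lowest common ancestor is Oral Cavity (depth 2 from Root).
In Process 2, [distributed] changes, so the minimal spreading node is [distributed] at depth 6.
Oral Cavity is closer to Root than [distributed], so Process 1 spreads the higher node.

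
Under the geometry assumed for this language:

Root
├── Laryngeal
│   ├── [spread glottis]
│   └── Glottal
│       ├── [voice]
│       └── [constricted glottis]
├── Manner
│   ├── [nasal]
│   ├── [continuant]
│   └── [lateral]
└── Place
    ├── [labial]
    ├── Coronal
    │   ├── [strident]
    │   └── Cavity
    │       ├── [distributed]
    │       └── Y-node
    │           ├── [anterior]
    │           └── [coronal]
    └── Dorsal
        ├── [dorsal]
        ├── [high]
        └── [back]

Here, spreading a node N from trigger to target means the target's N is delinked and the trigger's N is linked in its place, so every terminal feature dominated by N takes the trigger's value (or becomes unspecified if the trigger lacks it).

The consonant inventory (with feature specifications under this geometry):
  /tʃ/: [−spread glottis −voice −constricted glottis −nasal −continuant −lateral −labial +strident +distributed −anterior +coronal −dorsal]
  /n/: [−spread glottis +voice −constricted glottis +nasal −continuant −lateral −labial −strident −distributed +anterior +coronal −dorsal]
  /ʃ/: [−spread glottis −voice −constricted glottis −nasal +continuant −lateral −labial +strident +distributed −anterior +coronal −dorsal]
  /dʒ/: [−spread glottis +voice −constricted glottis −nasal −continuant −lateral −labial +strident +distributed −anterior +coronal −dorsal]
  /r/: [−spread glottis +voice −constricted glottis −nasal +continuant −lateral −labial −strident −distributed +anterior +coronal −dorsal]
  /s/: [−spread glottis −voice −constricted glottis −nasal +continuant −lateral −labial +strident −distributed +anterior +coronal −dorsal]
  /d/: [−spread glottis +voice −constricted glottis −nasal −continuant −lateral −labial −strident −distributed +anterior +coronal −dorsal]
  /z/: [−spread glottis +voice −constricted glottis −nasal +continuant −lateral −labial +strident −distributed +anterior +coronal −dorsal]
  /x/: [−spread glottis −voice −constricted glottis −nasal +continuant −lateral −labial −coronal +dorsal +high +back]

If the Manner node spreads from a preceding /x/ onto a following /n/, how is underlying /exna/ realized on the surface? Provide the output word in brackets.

Terminals under Manner in this geometry: [nasal], [continuant], [lateral].
Spreading Manner from /x/ onto /n/ replaces those values with /x/'s: [−nasal], [+continuant], [−lateral]. Features outside Manner ([spread glottis], [voice], [constricted glottis], …) stay as in /n/.
Among the inventory, only /r/ has exactly this specification, giving the surface form [exra].

[exra]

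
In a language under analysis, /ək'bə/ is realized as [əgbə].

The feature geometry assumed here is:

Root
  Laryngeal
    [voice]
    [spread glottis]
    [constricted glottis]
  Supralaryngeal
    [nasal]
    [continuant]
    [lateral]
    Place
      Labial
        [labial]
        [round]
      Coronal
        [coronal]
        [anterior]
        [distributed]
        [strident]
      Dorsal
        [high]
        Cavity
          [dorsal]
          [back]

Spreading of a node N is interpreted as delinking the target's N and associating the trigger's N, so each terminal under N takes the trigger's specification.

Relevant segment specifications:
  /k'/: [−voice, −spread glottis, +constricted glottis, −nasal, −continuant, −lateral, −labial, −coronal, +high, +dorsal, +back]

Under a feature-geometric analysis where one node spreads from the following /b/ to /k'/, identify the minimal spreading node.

Laryngeal

The alternation /k'/ → [g] changes [voice], [constricted glottis] and nothing else.
Tracing each changed feature up the tree, the paths first meet at Laryngeal; any lower node misses at least one of them.
If Laryngeal spreads, every terminal under it takes /b/'s value, producing [g] as observed.
Had Root spread, [dorsal], [labial] would have taken /b/'s values; they stay as in /k'/, confirming the spreading constituent is exactly Laryngeal.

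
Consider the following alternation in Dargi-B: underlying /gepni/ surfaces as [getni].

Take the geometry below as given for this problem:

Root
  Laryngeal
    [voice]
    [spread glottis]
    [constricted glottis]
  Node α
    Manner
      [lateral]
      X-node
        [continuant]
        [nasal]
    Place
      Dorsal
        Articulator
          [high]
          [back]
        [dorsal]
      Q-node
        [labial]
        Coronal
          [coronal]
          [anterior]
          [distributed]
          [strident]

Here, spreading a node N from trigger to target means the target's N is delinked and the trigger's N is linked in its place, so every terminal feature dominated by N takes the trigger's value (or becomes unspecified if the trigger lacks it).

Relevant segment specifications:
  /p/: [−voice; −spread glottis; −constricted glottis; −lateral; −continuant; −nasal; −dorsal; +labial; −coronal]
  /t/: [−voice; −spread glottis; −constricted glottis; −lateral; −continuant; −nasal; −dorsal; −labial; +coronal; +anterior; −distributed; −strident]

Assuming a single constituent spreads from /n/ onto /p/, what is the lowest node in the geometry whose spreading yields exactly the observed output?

The alternation /p/ → [t] changes [labial], [coronal], [anterior], [distributed], [strident] and nothing else.
These terminals are all dominated by Q-node, and no proper subconstituent of Q-node covers them all; Q-node is their lowest common ancestor.
If Q-node spreads, every terminal under it takes /n/'s value, producing [t] as observed.
Features on which the two segments disagree outside Q-node, such as [nasal], [voice], are unchanged — nothing dominating them spread, and Q-node is the minimal sufficient constituent.

Q-node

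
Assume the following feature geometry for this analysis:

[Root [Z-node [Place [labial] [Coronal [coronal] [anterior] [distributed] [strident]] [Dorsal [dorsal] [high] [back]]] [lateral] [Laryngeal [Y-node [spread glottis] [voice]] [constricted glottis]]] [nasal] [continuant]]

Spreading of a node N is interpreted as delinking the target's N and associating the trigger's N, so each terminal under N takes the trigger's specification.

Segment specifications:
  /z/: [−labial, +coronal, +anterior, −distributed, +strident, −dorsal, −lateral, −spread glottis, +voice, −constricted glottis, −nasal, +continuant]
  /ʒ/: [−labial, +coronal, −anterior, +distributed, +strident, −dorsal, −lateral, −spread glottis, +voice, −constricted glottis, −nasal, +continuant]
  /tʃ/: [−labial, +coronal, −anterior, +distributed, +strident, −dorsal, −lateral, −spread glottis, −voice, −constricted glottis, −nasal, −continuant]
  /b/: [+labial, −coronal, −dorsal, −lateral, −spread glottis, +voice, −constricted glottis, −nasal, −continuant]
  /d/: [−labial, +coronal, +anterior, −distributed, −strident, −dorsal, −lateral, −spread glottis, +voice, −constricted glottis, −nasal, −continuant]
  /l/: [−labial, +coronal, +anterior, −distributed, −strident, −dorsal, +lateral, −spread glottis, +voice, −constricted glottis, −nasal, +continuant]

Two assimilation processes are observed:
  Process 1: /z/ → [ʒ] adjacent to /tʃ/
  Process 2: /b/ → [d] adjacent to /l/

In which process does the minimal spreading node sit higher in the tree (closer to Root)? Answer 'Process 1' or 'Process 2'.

In Process 1, [anterior], [distributed] change, so the minimal spreading node is Coronal at depth 3.
Process 2 alters [labial], [coronal], [anterior], [distributed], [strident]; the lowest common ancestor is Place (depth 2 from Root).
Depth 2 < depth 3; Process 2 involves the structurally higher constituent Place.

Process 2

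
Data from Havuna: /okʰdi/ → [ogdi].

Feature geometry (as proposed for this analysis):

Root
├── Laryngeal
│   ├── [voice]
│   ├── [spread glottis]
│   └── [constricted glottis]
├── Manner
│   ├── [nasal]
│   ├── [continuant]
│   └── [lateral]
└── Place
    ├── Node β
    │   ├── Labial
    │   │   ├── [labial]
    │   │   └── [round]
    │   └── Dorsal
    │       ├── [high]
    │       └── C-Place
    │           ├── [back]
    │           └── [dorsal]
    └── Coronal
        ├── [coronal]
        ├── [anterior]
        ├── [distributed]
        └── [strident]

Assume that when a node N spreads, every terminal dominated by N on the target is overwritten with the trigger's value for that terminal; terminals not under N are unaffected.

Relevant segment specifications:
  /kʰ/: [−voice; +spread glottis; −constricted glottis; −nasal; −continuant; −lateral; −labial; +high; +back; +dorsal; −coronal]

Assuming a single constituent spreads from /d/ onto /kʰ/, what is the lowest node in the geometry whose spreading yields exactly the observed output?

The alternation /kʰ/ → [g] changes [voice], [spread glottis] and nothing else.
The smallest constituent containing every changed terminal is Laryngeal — each of its daughters lacks at least one of the affected features.
If Laryngeal spreads, every terminal under it takes /d/'s value, producing [g] as observed.
Since [dorsal], [coronal] are preserved even though /d/ disagrees there, no node above Laryngeal spread.

Laryngeal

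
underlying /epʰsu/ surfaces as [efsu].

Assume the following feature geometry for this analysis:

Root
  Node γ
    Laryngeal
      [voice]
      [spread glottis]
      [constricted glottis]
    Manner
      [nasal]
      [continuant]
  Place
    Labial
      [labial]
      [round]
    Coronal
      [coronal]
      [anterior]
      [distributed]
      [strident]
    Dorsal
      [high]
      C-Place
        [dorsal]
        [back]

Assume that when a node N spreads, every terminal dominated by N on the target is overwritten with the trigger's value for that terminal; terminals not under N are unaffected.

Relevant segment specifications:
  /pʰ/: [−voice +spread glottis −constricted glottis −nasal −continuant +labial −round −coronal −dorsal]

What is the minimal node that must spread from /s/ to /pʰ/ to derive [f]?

Node γ

/pʰ/ and [f] differ in [spread glottis], [continuant]; every other specified feature is identical.
The smallest constituent containing every changed terminal is Node γ — each of its daughters lacks at least one of the affected features.
Delinking /pʰ/'s Node γ and associating /s/'s Node γ gives precisely the feature bundle of [f].
Since [labial], [coronal] are preserved even though /s/ disagrees there, no node above Node γ spread.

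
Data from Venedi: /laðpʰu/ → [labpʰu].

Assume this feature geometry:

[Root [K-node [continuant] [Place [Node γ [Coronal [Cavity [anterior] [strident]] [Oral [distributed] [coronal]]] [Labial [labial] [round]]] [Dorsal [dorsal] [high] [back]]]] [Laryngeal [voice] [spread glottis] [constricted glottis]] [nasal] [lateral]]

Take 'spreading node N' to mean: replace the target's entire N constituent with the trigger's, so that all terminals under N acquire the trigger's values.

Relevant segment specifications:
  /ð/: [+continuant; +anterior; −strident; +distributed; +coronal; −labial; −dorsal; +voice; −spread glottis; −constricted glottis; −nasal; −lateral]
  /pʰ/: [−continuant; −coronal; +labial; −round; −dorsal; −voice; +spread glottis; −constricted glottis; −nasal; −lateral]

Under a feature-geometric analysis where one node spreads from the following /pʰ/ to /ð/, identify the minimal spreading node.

K-node

Feature comparison: [continuant], [labial], [round], [coronal], [anterior], [distributed], [strident] differ between /ð/ and [b]; the remaining terminals match.
In this geometry the lowest node dominating all of them is K-node: every daughter of K-node dominates only a proper subset, so no lower node suffices.
Delinking /ð/'s K-node and associating /pʰ/'s K-node gives precisely the feature bundle of [b].
Had Root spread, [spread glottis], [voice] would have taken /pʰ/'s values; they stay as in /ð/, confirming the spreading constituent is exactly K-node.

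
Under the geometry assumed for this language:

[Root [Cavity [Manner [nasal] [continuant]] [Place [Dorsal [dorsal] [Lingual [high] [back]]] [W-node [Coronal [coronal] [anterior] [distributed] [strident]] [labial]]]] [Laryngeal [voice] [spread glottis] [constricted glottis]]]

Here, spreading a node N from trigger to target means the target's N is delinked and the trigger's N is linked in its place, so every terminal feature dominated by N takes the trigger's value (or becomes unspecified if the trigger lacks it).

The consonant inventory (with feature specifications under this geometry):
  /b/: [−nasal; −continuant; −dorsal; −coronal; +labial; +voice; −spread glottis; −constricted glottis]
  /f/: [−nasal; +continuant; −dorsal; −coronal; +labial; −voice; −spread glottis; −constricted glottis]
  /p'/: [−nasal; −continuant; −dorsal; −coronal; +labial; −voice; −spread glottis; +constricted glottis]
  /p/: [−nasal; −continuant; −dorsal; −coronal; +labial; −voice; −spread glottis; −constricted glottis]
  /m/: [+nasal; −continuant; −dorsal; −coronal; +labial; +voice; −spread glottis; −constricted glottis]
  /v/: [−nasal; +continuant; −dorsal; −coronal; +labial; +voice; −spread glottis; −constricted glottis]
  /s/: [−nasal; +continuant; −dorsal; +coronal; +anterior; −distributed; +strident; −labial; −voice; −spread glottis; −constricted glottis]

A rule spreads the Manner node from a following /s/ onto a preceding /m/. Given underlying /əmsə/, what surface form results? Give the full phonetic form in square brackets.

[əvsə]

Manner immediately or transitively dominates [nasal], [continuant].
Spreading Manner from /s/ onto /m/ replaces those values with /s/'s: [−nasal], [+continuant]. Features outside Manner ([dorsal], [coronal], [labial], …) stay as in /m/.
This feature bundle is that of [v], so /əmsə/ surfaces as [əvsə].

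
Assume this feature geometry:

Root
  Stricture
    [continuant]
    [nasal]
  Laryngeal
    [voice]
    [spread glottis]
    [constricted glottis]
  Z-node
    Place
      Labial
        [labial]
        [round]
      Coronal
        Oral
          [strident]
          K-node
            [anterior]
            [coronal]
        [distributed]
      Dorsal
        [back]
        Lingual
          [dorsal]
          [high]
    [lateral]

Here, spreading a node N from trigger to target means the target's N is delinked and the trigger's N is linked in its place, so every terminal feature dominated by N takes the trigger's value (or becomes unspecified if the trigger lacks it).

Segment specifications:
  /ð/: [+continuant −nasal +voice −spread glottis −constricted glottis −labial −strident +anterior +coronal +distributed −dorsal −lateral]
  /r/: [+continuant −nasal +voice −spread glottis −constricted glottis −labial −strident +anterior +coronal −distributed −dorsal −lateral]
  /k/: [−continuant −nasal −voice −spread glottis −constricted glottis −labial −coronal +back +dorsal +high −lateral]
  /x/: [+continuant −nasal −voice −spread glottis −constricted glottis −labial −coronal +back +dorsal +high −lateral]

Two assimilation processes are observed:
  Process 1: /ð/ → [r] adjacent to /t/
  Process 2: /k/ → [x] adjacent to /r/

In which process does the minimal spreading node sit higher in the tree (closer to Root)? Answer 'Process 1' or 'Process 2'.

Process 2

In Process 1, [distributed] changes, so the minimal spreading node is [distributed] at depth 4.
In Process 2, [continuant] changes, so the minimal spreading node is [continuant] at depth 2.
Depth 2 < depth 4; Process 2 involves the structurally higher constituent [continuant].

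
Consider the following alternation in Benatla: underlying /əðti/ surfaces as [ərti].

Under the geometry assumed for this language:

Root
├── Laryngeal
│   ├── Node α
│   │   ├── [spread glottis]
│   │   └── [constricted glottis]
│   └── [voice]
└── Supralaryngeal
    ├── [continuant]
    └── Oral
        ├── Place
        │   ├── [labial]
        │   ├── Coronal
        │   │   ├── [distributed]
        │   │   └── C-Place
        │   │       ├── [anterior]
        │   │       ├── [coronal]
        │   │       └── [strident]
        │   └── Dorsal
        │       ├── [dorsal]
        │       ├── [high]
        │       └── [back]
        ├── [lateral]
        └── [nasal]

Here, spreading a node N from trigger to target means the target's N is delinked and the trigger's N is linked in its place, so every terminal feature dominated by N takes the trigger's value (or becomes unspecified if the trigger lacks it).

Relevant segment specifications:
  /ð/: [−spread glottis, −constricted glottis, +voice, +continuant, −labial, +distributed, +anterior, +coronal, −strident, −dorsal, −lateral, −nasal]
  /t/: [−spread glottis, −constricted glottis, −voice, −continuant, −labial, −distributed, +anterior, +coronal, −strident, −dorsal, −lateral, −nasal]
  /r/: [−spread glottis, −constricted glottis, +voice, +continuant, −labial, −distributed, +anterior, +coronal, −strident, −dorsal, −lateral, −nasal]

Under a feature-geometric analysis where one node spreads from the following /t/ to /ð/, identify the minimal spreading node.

[distributed]

/ð/ and [r] differ in [distributed]; every other specified feature is identical.
Only a single terminal changes, and /t/ supplies the new value, so [distributed] itself is the minimal spreading constituent.
Features on which the two segments disagree outside [distributed], such as [continuant], [voice], are unchanged — nothing dominating them spread, and [distributed] is the minimal sufficient constituent.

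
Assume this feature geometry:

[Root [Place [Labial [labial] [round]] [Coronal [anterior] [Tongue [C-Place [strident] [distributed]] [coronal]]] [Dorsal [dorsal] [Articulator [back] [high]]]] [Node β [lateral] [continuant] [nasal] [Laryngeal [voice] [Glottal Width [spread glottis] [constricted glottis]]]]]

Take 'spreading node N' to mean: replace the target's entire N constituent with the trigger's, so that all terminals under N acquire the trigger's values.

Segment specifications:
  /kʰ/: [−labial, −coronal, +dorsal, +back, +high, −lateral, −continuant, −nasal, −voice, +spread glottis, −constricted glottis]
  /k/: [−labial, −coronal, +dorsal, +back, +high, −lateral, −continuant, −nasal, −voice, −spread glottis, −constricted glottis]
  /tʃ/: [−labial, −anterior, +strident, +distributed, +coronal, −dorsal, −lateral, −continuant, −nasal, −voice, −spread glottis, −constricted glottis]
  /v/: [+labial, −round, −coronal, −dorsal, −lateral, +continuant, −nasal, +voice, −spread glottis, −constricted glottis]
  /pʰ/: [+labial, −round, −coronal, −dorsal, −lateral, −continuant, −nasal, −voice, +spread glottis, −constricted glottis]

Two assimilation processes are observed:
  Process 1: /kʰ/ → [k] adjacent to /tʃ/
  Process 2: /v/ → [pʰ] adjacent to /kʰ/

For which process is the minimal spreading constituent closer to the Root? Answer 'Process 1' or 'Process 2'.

Process 1: the feature that changes is [spread glottis]; the minimal node is [spread glottis] (depth 4).
Process 2 alters [voice], [spread glottis], [continuant]; the lowest common ancestor is Node β (depth 1 from Root).
Depth 1 < depth 4; Process 2 involves the structurally higher constituent Node β.

Process 2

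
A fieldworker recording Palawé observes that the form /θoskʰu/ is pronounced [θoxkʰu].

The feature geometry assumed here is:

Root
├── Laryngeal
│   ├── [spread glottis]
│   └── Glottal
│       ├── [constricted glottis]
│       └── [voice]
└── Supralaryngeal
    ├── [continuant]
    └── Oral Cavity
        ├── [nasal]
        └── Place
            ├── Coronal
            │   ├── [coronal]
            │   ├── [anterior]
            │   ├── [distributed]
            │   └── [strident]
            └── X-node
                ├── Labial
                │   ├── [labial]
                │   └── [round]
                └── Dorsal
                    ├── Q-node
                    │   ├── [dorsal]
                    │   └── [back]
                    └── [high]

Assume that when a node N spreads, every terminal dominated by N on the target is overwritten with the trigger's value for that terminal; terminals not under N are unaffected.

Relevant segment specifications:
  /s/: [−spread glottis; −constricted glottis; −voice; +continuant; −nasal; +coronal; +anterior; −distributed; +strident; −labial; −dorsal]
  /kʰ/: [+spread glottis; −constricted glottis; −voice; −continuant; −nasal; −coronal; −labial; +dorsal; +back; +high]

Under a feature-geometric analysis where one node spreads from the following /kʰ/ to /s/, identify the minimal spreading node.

Place

Feature comparison: [coronal], [anterior], [distributed], [strident], [dorsal], [high], [back] differ between /s/ and [x]; the remaining terminals match.
The smallest constituent containing every changed terminal is Place — each of its daughters lacks at least one of the affected features.
If Place spreads, every terminal under it takes /kʰ/'s value, producing [x] as observed.
Features on which the two segments disagree outside Place, such as [continuant], [spread glottis], are unchanged — nothing dominating them spread, and Place is the minimal sufficient constituent.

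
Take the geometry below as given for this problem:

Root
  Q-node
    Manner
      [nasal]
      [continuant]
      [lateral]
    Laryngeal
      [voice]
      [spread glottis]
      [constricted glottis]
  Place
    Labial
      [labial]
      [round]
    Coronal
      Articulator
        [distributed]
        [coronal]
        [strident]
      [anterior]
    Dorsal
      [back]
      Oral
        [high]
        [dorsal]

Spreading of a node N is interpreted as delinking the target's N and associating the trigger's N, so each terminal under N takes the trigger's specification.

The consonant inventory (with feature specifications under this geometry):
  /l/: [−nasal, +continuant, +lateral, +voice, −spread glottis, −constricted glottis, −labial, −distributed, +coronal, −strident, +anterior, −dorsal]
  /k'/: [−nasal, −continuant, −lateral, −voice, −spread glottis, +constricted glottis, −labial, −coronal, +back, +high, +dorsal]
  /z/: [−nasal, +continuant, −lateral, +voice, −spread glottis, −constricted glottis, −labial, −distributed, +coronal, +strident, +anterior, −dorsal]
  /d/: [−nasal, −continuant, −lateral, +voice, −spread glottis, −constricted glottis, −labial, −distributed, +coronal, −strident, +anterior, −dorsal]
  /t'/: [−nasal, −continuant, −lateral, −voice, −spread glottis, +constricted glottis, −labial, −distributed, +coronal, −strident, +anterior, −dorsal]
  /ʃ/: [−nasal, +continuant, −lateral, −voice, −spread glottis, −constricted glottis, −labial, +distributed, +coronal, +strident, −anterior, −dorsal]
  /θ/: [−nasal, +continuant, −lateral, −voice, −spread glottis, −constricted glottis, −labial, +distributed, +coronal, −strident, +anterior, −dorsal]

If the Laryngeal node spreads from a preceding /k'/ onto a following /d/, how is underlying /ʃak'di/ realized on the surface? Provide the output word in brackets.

[ʃak't'i]

Terminals under Laryngeal in this geometry: [voice], [spread glottis], [constricted glottis].
Spreading Laryngeal from /k'/ onto /d/ replaces those values with /k'/'s: [−voice], [−spread glottis], [+constricted glottis]. Features outside Laryngeal ([nasal], [continuant], [lateral], …) stay as in /d/.
This feature bundle is that of [t'], so /ʃak'di/ surfaces as [ʃak't'i].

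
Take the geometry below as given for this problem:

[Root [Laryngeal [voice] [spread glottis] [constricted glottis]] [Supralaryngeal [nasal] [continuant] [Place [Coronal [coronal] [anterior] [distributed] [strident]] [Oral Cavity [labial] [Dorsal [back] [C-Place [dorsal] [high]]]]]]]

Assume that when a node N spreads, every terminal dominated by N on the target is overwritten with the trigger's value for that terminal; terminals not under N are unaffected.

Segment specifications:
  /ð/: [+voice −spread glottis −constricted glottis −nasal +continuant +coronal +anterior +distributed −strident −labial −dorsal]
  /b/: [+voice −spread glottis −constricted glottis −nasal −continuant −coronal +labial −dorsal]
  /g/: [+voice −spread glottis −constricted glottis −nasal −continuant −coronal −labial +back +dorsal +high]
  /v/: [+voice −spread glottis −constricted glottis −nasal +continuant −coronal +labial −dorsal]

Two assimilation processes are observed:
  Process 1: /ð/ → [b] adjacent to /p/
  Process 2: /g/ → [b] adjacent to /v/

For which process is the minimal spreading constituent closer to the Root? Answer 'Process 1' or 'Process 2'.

Process 1

Process 1: the features that change are [continuant], [labial], [coronal], [anterior], [distributed], [strident]; the minimal node is Supralaryngeal (depth 1).
Process 2: the features that change are [labial], [dorsal], [high], [back]; the minimal node is Oral Cavity (depth 3).
Supralaryngeal (depth 1) sits above Oral Cavity (depth 3), making Process 1 the one with the higher spreading node.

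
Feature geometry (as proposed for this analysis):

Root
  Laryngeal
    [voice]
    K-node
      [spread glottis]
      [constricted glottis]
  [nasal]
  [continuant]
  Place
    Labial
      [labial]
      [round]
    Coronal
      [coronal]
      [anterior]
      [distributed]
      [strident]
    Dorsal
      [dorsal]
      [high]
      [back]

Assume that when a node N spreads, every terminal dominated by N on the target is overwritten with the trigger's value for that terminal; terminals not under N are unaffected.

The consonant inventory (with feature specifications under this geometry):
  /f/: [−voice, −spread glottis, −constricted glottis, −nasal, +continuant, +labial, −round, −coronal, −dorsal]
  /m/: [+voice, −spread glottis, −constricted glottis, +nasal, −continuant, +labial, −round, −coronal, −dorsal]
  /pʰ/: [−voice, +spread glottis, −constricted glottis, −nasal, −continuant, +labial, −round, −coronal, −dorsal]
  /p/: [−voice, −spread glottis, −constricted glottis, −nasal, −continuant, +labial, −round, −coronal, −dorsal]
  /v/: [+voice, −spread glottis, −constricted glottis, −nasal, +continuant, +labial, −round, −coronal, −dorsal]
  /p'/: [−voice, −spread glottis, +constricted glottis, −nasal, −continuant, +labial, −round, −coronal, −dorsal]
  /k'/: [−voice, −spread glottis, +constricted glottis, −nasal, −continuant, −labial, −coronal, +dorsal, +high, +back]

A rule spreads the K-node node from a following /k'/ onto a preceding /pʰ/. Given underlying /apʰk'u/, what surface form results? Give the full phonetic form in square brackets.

[ap'k'u]

Terminals under K-node in this geometry: [spread glottis], [constricted glottis].
Spreading K-node from /k'/ onto /pʰ/ replaces those values with /k'/'s: [−spread glottis], [+constricted glottis]. Features outside K-node ([voice], [nasal], [continuant], …) stay as in /pʰ/.
This feature bundle is that of [p'], so /apʰk'u/ surfaces as [ap'k'u].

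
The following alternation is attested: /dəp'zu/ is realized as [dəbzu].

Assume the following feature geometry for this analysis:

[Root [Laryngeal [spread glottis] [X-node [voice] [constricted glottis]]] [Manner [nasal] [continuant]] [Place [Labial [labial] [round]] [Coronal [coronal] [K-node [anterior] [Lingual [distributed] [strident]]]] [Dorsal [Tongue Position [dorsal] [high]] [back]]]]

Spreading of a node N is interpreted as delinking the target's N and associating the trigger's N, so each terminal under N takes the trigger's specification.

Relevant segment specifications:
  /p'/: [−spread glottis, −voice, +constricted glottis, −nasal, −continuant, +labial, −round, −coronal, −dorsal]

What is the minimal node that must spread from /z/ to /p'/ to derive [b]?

Comparing /p'/ with its surface form [b], the features that change are [voice], [constricted glottis].
Tracing each changed feature up the tree, the paths first meet at X-node; any lower node misses at least one of them.
Spreading X-node from /z/ overwrites each of those terminals with /z/'s values, yielding exactly [b].
[labial], [continuant] stay as in /p'/ although /z/ differs there, so no node dominating them spread; among the remaining candidates X-node is the lowest that derives the output.

X-node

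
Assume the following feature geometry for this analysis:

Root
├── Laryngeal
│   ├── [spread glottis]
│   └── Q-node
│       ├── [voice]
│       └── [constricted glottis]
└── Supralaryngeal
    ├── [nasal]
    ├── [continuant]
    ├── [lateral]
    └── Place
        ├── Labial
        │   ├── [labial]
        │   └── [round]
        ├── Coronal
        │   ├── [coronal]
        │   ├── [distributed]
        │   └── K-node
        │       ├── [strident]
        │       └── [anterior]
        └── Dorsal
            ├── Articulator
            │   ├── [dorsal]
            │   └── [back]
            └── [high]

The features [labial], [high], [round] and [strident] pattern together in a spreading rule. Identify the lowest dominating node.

Place

[labial] is immediately dominated by Labial.
[high] is immediately dominated by Dorsal.
[round] is immediately dominated by Labial.
[strident] is immediately dominated by K-node.
The listed terminals split across distinct daughters of Place, so Place itself is the smallest node containing them all.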